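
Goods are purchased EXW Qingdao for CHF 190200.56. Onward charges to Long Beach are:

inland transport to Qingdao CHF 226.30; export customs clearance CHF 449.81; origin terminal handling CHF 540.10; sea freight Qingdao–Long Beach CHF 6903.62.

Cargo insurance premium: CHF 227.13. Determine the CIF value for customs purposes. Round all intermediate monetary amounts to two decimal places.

CIF value: CHF 198547.52

CIF = EXW price + pre-shipment costs + freight + insurance
CIF = 190200.56 + 226.30 + 449.81 + 540.10 + 6903.62 + 227.13 = 198547.52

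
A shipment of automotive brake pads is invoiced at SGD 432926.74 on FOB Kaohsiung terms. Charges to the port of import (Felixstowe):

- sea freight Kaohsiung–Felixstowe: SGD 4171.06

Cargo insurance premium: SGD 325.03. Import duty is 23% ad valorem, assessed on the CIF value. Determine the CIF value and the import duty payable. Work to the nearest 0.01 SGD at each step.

CIF = FOB price + freight + insurance
CIF = 432926.74 + 4171.06 + 325.03 = 437422.83
Import duty = 437422.83 × 23% = 100607.25

CIF value: SGD 437422.83; import duty: SGD 100607.25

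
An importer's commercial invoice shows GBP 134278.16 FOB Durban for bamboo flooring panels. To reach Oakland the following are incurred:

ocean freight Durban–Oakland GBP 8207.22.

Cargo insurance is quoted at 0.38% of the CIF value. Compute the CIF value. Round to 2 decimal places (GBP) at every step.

Let C be the CIF value. C = FOB price + freight + 0.38% × C
C − 0.38% × C = 134278.16 + 8207.22
0.9962 × C = 142485.38
C = 142485.38 / 0.9962 = 143028.89
Insurance premium = 0.38% × 143028.89 = 543.51

CIF value: GBP 143028.89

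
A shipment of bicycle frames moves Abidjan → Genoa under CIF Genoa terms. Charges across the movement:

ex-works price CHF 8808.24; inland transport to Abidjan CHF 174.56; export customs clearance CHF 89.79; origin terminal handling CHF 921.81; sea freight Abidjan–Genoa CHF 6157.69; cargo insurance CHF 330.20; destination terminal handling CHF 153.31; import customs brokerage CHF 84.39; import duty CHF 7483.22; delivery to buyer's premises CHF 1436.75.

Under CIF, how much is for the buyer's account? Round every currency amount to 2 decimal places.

CIF: the seller pays costs through ocean freight and marine insurance to the destination port.
Seller's account: goods 8808.24 + inland to port 174.56 + export clearance 89.79 + origin terminal 921.81 + freight 6157.69 + insurance 330.20 = 16482.29
Buyer's account: destination terminal 153.31 + brokerage 84.39 + duty 7483.22 + delivery 1436.75 = 9157.67

Buyer's account: CHF 9157.67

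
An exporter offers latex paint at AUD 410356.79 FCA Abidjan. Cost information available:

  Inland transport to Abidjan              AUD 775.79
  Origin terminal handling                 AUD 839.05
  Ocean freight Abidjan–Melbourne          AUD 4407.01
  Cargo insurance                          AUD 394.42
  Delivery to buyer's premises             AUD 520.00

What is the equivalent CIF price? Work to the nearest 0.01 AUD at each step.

Not relevant to the conversion: inland to port — on the seller under both FCA and CIF; already in the FCA price and stays in the CIF price. delivery — on the buyer under both terms; not part of either seller's price.
From FCA to CIF, the seller additionally bears: origin terminal, freight, insurance.
CIF price = 410356.79 + 839.05 + 4407.01 + 394.42 = 415997.27

CIF price: AUD 415997.27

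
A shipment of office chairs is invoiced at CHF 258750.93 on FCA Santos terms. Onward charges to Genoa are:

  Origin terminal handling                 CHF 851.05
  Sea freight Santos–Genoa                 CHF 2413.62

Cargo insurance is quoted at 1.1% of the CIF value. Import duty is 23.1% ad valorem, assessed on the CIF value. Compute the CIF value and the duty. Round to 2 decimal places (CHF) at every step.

CIF value: CHF 264929.83; import duty: CHF 61198.79

Let C be the CIF value. C = FCA price + pre-shipment costs + freight + 1.1% × C
C − 1.1% × C = 258750.93 + 851.05 + 2413.62
0.989 × C = 262015.60
C = 262015.60 / 0.989 = 264929.83
Insurance premium = 1.1% × 264929.83 = 2914.23
Import duty = 264929.83 × 23.1% = 61198.79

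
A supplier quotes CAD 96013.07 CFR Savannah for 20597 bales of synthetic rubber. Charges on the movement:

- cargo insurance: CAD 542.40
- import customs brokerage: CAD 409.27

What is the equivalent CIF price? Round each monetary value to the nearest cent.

CIF price: CAD 96555.47

Not relevant to the conversion: brokerage — on the buyer under both terms; not part of either seller's price.
From CFR to CIF, the seller additionally bears: insurance.
CIF price = 96013.07 + 542.40 = 96555.47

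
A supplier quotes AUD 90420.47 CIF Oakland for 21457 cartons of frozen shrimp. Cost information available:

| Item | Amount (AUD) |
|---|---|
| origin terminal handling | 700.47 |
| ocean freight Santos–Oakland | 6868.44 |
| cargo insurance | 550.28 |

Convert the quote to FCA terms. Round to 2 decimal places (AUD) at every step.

From CIF to FCA, the seller no longer bears: origin terminal, freight, insurance.
FCA price = 90420.47 − 700.47 − 6868.44 − 550.28 = 82301.28

FCA price: AUD 82301.28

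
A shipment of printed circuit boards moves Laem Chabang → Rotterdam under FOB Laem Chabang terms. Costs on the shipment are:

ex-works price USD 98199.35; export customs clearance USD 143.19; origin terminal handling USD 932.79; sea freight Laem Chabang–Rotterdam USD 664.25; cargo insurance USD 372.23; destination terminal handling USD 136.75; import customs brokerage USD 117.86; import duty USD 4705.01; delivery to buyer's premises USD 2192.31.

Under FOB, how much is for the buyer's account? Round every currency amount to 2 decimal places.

FOB: the seller bears costs until goods are on board at the origin port; the buyer bears freight, insurance and all costs thereafter.
Seller's account: goods 98199.35 + export clearance 143.19 + origin terminal 932.79 = 99275.33
Buyer's account: freight 664.25 + insurance 372.23 + destination terminal 136.75 + brokerage 117.86 + duty 4705.01 + delivery 2192.31 = 8188.41

Buyer's account: USD 8188.41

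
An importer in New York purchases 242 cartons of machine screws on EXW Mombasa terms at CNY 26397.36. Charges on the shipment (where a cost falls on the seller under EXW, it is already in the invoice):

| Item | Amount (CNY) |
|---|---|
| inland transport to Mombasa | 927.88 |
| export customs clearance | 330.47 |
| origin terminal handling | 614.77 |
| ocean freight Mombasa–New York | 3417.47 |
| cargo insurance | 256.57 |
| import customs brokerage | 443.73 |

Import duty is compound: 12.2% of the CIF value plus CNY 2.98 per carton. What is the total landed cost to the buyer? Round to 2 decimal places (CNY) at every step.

Total landed cost: CNY 37006.64

EXW: the seller makes goods available at their premises; the buyer bears all onward costs.
CIF value = EXW price + inland to port + export clearance + origin terminal + freight + insurance = 26397.36 + 927.88 + 330.47 + 614.77 + 3417.47 + 256.57 = 31944.52
Ad valorem component: 31944.52 × 12.2% = 3897.23
Specific component: 242 × 2.98 = 721.16
Import duty = 3897.23 + 721.16 = 4618.39
Buyer bears: inland to port 927.88 + export clearance 330.47 + origin terminal 614.77 + freight 3417.47 + insurance 256.57 + brokerage 443.73 + duty 4618.39 = 10609.28
Landed cost = invoice 26397.36 + 10609.28 = 37006.64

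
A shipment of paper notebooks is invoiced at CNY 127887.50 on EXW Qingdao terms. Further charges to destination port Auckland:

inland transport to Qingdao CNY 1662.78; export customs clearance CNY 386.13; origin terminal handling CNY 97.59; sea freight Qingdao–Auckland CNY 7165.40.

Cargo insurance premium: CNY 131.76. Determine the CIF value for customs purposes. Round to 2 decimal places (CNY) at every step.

CIF = EXW price + pre-shipment costs + freight + insurance
CIF = 127887.50 + 1662.78 + 386.13 + 97.59 + 7165.40 + 131.76 = 137331.16

CIF value: CNY 137331.16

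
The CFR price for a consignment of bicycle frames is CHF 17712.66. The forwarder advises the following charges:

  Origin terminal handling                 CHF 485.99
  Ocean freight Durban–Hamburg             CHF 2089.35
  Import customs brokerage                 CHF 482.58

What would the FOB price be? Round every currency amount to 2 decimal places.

FOB price: CHF 15623.31

Not relevant to the conversion: origin terminal — on the seller under both CFR and FOB; already in the CFR price and stays in the FOB price. brokerage — on the buyer under both terms; not part of either seller's price.
From CFR to FOB, the seller no longer bears: freight.
FOB price = 17712.66 − 2089.35 = 15623.31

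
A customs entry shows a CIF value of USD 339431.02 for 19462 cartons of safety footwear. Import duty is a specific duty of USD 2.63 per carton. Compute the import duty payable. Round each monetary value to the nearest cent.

Import duty = 19462 × 2.63 = 51185.06

Import duty: USD 51185.06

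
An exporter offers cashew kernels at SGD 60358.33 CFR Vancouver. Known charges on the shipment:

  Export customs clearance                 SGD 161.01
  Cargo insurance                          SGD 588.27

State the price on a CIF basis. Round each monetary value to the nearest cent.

CIF price: SGD 60946.60

Not relevant to the conversion: export clearance — on the seller under both CFR and CIF; already in the CFR price and stays in the CIF price.
From CFR to CIF, the seller additionally bears: insurance.
CIF price = 60358.33 + 588.27 = 60946.60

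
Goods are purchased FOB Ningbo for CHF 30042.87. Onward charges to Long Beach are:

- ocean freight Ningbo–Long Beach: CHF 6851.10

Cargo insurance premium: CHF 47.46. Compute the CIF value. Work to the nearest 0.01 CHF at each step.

CIF = FOB price + freight + insurance
CIF = 30042.87 + 6851.10 + 47.46 = 36941.43

CIF value: CHF 36941.43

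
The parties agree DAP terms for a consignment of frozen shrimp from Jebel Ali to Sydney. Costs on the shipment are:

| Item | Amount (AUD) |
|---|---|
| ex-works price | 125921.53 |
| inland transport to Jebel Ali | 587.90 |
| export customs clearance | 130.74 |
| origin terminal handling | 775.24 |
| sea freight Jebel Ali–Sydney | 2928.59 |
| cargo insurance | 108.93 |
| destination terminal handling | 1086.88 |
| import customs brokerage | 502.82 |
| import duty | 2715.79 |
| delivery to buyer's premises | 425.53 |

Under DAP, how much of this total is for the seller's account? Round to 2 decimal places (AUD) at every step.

DAP: the seller bears all costs to the named destination except import duty and clearance.
Seller's account: goods 125921.53 + inland to port 587.90 + export clearance 130.74 + origin terminal 775.24 + freight 2928.59 + insurance 108.93 + destination terminal 1086.88 + delivery 425.53 = 131965.34
Buyer's account: brokerage 502.82 + duty 2715.79 = 3218.61

Seller's account: AUD 131965.34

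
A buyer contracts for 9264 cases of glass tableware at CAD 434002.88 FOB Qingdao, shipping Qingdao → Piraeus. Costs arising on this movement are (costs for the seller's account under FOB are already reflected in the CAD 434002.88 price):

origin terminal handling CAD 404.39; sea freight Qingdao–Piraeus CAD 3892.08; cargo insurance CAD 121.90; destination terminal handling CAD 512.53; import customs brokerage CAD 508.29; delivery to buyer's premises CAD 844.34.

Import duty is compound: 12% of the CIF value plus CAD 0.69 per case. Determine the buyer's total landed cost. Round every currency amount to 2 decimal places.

Total landed cost: CAD 498836.20

FOB: the seller bears costs until goods are on board at the origin port; the buyer bears freight, insurance and all costs thereafter.
Already in the invoice (seller's account under FOB): origin terminal — exclude.
CIF value = FOB price + freight + insurance = 434002.88 + 3892.08 + 121.90 = 438016.86
Ad valorem component: 438016.86 × 12% = 52562.02
Specific component: 9264 × 0.69 = 6392.16
Import duty = 52562.02 + 6392.16 = 58954.18
Buyer bears: freight 3892.08 + insurance 121.90 + destination terminal 512.53 + brokerage 508.29 + delivery 844.34 + duty 58954.18 = 64833.32
Landed cost = invoice 434002.88 + 64833.32 = 498836.20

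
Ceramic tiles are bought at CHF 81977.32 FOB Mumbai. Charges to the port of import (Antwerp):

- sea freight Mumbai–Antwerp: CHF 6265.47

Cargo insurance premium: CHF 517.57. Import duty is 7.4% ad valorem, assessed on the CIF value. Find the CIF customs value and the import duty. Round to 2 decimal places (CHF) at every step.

CIF = FOB price + freight + insurance
CIF = 81977.32 + 6265.47 + 517.57 = 88760.36
Import duty = 88760.36 × 7.4% = 6568.27

CIF value: CHF 88760.36; import duty: CHF 6568.27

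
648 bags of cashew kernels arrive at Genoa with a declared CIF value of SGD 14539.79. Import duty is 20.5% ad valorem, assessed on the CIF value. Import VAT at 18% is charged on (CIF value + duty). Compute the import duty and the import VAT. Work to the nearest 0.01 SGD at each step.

Import duty: SGD 2980.66; import VAT: SGD 3153.68

Import duty = 14539.79 × 20.5% = 2980.66
VAT base = CIF + duty = 14539.79 + 2980.66 = 17520.45
Import VAT = 17520.45 × 18% = 3153.68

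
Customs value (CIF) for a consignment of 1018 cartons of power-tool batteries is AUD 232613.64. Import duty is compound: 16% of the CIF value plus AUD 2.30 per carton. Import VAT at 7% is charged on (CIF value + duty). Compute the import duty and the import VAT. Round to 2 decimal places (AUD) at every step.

Import duty: AUD 39559.58; import VAT: AUD 19052.13

Ad valorem component: 232613.64 × 16% = 37218.18
Specific component: 1018 × 2.30 = 2341.40
Import duty = 37218.18 + 2341.40 = 39559.58
VAT base = CIF + duty = 232613.64 + 39559.58 = 272173.22
Import VAT = 272173.22 × 7% = 19052.13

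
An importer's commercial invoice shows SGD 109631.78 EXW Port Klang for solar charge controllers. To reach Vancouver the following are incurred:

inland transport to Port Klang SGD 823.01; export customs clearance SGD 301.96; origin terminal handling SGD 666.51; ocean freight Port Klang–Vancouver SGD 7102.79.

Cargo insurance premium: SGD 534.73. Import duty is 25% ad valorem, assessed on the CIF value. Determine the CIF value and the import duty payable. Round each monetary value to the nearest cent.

CIF = EXW price + pre-shipment costs + freight + insurance
CIF = 109631.78 + 823.01 + 301.96 + 666.51 + 7102.79 + 534.73 = 119060.78
Import duty = 119060.78 × 25% = 29765.20

CIF value: SGD 119060.78; import duty: SGD 29765.20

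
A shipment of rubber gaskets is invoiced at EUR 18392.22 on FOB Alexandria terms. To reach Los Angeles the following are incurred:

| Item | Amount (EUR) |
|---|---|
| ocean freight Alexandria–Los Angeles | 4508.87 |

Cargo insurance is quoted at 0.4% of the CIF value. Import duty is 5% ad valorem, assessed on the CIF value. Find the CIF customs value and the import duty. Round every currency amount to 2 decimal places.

CIF value: EUR 22993.06; import duty: EUR 1149.65

Let C be the CIF value. C = FOB price + freight + 0.4% × C
C − 0.4% × C = 18392.22 + 4508.87
0.996 × C = 22901.09
C = 22901.09 / 0.996 = 22993.06
Insurance premium = 0.4% × 22993.06 = 91.97
Import duty = 22993.06 × 5% = 1149.65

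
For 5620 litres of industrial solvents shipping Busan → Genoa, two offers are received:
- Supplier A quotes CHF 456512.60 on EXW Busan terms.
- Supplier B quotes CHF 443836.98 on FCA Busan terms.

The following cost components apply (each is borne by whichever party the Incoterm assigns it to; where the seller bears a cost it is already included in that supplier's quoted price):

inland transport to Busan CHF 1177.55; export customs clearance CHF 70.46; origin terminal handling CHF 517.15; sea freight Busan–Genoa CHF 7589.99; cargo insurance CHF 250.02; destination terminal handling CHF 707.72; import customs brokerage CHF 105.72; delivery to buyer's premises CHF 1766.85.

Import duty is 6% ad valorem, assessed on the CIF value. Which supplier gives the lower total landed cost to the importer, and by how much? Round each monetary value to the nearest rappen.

Supplier A (EXW):
CIF value = EXW price + inland to port + export clearance + origin terminal + freight + insurance = 456512.60 + 1177.55 + 70.46 + 517.15 + 7589.99 + 250.02 = 466117.77
Import duty = 466117.77 × 6% = 27967.07
Buyer bears (A): 1177.55 + 70.46 + 517.15 + 7589.99 + 250.02 + 707.72 + 105.72 + 1766.85 = 12185.46
Landed cost (A) = invoice 456512.60 + 12185.46 + duty 27967.07 = 496665.13
Supplier B (FCA):
CIF value = FCA price + origin terminal + freight + insurance = 443836.98 + 517.15 + 7589.99 + 250.02 = 452194.14
Import duty = 452194.14 × 6% = 27131.65
Buyer bears (B): 517.15 + 7589.99 + 250.02 + 707.72 + 105.72 + 1766.85 = 10937.45
Landed cost (B) = invoice 443836.98 + 10937.45 + duty 27131.65 = 481906.08
Difference = |496665.13 − 481906.08| = 14759.05

Supplier B is cheaper by CHF 14759.05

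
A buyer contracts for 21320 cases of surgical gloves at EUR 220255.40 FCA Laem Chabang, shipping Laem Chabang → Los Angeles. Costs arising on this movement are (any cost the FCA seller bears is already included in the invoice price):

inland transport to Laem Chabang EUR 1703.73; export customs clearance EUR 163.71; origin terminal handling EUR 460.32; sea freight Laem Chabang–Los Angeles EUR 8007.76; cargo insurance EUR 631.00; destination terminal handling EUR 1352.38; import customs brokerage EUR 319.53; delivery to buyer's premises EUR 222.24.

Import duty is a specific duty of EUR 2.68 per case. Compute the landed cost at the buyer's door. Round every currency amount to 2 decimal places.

Total landed cost: EUR 288386.23

FCA: the seller delivers export-cleared goods to the carrier; the buyer bears costs from that point.
Already in the invoice (seller's account under FCA): inland to port, export clearance — exclude.
CIF value = FCA price + origin terminal + freight + insurance = 220255.40 + 460.32 + 8007.76 + 631.00 = 229354.48
Import duty = 21320 × 2.68 = 57137.60
Buyer bears: origin terminal 460.32 + freight 8007.76 + insurance 631.00 + destination terminal 1352.38 + brokerage 319.53 + delivery 222.24 + duty 57137.60 = 68130.83
Landed cost = invoice 220255.40 + 68130.83 = 288386.23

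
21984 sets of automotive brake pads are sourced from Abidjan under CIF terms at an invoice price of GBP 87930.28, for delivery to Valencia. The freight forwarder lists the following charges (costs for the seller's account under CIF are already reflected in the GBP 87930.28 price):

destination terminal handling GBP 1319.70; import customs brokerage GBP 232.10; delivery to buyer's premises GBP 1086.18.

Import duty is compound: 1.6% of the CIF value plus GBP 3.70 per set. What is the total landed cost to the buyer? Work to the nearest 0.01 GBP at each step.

Total landed cost: GBP 173315.94

CIF: the seller pays costs through ocean freight and marine insurance to the destination port.
The CIF price already equals the CIF value: 87930.28
Ad valorem component: 87930.28 × 1.6% = 1406.88
Specific component: 21984 × 3.70 = 81340.80
Import duty = 1406.88 + 81340.80 = 82747.68
Buyer bears: destination terminal 1319.70 + brokerage 232.10 + delivery 1086.18 + duty 82747.68 = 85385.66
Landed cost = invoice 87930.28 + 85385.66 = 173315.94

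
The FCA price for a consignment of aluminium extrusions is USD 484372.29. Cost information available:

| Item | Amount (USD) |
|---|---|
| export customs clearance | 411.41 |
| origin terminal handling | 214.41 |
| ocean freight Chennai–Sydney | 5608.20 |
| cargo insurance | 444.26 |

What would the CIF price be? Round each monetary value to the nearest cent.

CIF price: USD 490639.16

Not relevant to the conversion: export clearance — on the seller under both FCA and CIF; already in the FCA price and stays in the CIF price.
From FCA to CIF, the seller additionally bears: origin terminal, freight, insurance.
CIF price = 484372.29 + 214.41 + 5608.20 + 444.26 = 490639.16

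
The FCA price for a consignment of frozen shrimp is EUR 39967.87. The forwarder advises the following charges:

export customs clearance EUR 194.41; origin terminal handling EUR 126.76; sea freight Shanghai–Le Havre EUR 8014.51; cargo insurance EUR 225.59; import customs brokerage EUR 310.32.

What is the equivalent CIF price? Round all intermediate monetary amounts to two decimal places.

Not relevant to the conversion: export clearance — on the seller under both FCA and CIF; already in the FCA price and stays in the CIF price. brokerage — on the buyer under both terms; not part of either seller's price.
From FCA to CIF, the seller additionally bears: origin terminal, freight, insurance.
CIF price = 39967.87 + 126.76 + 8014.51 + 225.59 = 48334.73

CIF price: EUR 48334.73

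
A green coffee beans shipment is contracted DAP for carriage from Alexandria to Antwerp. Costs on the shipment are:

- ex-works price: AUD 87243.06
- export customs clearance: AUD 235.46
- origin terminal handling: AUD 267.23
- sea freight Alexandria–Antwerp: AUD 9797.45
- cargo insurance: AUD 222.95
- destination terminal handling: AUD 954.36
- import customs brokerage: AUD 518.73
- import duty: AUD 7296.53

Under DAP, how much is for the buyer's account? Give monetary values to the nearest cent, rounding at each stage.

DAP: the seller bears all costs to the named destination except import duty and clearance.
Seller's account: goods 87243.06 + export clearance 235.46 + origin terminal 267.23 + freight 9797.45 + insurance 222.95 + destination terminal 954.36 = 98720.51
Buyer's account: brokerage 518.73 + duty 7296.53 = 7815.26

Buyer's account: AUD 7815.26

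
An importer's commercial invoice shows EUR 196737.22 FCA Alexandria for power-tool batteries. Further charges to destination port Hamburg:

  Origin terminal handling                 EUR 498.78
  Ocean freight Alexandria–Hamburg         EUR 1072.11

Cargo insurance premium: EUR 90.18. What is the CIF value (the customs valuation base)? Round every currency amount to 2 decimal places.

CIF = FCA price + pre-shipment costs + freight + insurance
CIF = 196737.22 + 498.78 + 1072.11 + 90.18 = 198398.29

CIF value: EUR 198398.29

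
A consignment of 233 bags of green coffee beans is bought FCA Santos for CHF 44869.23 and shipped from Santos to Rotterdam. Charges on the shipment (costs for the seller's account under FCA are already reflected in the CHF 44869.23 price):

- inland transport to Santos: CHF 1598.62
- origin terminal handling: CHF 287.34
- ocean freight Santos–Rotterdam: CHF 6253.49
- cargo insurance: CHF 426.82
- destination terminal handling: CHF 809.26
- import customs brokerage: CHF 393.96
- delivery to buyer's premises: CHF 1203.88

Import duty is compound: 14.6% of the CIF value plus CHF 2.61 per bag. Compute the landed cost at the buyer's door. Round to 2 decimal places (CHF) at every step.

FCA: the seller delivers export-cleared goods to the carrier; the buyer bears costs from that point.
Already in the invoice (seller's account under FCA): inland to port — exclude.
CIF value = FCA price + origin terminal + freight + insurance = 44869.23 + 287.34 + 6253.49 + 426.82 = 51836.88
Ad valorem component: 51836.88 × 14.6% = 7568.18
Specific component: 233 × 2.61 = 608.13
Import duty = 7568.18 + 608.13 = 8176.31
Buyer bears: origin terminal 287.34 + freight 6253.49 + insurance 426.82 + destination terminal 809.26 + brokerage 393.96 + delivery 1203.88 + duty 8176.31 = 17551.06
Landed cost = invoice 44869.23 + 17551.06 = 62420.29

Total landed cost: CHF 62420.29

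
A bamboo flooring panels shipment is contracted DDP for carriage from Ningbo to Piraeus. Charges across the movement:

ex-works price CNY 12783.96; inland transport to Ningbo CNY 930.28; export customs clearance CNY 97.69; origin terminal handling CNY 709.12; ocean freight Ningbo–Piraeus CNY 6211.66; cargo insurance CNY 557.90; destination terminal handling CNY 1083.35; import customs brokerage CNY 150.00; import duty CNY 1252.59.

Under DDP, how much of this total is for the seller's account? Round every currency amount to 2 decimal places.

DDP: the seller bears all costs including import duty.
Seller's account: goods 12783.96 + inland to port 930.28 + export clearance 97.69 + origin terminal 709.12 + freight 6211.66 + insurance 557.90 + destination terminal 1083.35 + brokerage 150.00 + duty 1252.59 = 23776.55
Buyer's account: 0.00

Seller's account: CNY 23776.55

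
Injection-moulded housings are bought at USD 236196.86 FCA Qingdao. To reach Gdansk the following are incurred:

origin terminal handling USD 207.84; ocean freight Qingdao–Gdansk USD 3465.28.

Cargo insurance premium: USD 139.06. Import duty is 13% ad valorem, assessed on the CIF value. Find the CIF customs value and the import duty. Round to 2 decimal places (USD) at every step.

CIF = FCA price + pre-shipment costs + freight + insurance
CIF = 236196.86 + 207.84 + 3465.28 + 139.06 = 240009.04
Import duty = 240009.04 × 13% = 31201.18

CIF value: USD 240009.04; import duty: USD 31201.18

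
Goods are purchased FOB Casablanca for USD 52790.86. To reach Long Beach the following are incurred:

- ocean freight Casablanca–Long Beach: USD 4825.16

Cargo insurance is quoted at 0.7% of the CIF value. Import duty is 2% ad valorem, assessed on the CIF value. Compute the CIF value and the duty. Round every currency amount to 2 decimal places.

Let C be the CIF value. C = FOB price + freight + 0.7% × C
C − 0.7% × C = 52790.86 + 4825.16
0.993 × C = 57616.02
C = 57616.02 / 0.993 = 58022.18
Insurance premium = 0.7% × 58022.18 = 406.16
Import duty = 58022.18 × 2% = 1160.44

CIF value: USD 58022.18; import duty: USD 1160.44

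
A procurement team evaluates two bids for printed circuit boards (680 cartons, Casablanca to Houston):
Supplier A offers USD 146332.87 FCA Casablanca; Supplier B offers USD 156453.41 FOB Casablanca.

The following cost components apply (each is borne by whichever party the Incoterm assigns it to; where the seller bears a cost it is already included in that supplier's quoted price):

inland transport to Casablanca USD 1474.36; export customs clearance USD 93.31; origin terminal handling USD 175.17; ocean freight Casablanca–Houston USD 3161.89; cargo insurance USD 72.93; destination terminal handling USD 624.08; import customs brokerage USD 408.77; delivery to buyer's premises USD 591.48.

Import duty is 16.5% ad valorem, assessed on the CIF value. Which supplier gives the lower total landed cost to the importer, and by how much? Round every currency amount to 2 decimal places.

Supplier A (FCA):
CIF value = FCA price + origin terminal + freight + insurance = 146332.87 + 175.17 + 3161.89 + 72.93 = 149742.86
Import duty = 149742.86 × 16.5% = 24707.57
Buyer bears (A): 175.17 + 3161.89 + 72.93 + 624.08 + 408.77 + 591.48 = 5034.32
Landed cost (A) = invoice 146332.87 + 5034.32 + duty 24707.57 = 176074.76
Supplier B (FOB):
CIF value = FOB price + freight + insurance = 156453.41 + 3161.89 + 72.93 = 159688.23
Import duty = 159688.23 × 16.5% = 26348.56
Buyer bears (B): 3161.89 + 72.93 + 624.08 + 408.77 + 591.48 = 4859.15
Landed cost (B) = invoice 156453.41 + 4859.15 + duty 26348.56 = 187661.12
Difference = |176074.76 − 187661.12| = 11586.36

Supplier A is cheaper by USD 11586.36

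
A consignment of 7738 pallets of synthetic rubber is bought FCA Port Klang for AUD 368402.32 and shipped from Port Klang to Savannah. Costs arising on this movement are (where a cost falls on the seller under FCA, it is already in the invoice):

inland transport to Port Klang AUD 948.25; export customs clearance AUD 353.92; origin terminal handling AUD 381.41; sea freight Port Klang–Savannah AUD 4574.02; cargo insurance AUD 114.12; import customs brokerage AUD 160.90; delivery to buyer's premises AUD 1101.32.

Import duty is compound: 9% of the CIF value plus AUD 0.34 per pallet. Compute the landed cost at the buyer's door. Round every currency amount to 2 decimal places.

FCA: the seller delivers export-cleared goods to the carrier; the buyer bears costs from that point.
Already in the invoice (seller's account under FCA): inland to port, export clearance — exclude.
CIF value = FCA price + origin terminal + freight + insurance = 368402.32 + 381.41 + 4574.02 + 114.12 = 373471.87
Ad valorem component: 373471.87 × 9% = 33612.47
Specific component: 7738 × 0.34 = 2630.92
Import duty = 33612.47 + 2630.92 = 36243.39
Buyer bears: origin terminal 381.41 + freight 4574.02 + insurance 114.12 + brokerage 160.90 + delivery 1101.32 + duty 36243.39 = 42575.16
Landed cost = invoice 368402.32 + 42575.16 = 410977.48

Total landed cost: AUD 410977.48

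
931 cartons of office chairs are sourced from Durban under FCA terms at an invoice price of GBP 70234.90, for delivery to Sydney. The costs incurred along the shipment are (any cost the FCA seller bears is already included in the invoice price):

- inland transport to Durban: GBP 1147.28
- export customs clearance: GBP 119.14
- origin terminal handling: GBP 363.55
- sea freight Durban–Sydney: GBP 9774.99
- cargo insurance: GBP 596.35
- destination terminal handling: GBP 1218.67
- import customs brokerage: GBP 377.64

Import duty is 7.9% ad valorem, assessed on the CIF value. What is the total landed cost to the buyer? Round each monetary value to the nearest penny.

FCA: the seller delivers export-cleared goods to the carrier; the buyer bears costs from that point.
Already in the invoice (seller's account under FCA): inland to port, export clearance — exclude.
CIF value = FCA price + origin terminal + freight + insurance = 70234.90 + 363.55 + 9774.99 + 596.35 = 80969.79
Import duty = 80969.79 × 7.9% = 6396.61
Buyer bears: origin terminal 363.55 + freight 9774.99 + insurance 596.35 + destination terminal 1218.67 + brokerage 377.64 + duty 6396.61 = 18727.81
Landed cost = invoice 70234.90 + 18727.81 = 88962.71

Total landed cost: GBP 88962.71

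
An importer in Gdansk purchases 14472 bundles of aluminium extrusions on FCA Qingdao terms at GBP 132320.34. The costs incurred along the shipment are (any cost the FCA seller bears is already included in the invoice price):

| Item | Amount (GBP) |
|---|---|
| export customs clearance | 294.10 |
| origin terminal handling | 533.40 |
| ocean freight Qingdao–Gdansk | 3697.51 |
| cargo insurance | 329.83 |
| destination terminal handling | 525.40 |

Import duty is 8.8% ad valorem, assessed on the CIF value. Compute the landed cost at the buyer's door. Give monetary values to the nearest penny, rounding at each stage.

FCA: the seller delivers export-cleared goods to the carrier; the buyer bears costs from that point.
Already in the invoice (seller's account under FCA): export clearance — exclude.
CIF value = FCA price + origin terminal + freight + insurance = 132320.34 + 533.40 + 3697.51 + 329.83 = 136881.08
Import duty = 136881.08 × 8.8% = 12045.54
Buyer bears: origin terminal 533.40 + freight 3697.51 + insurance 329.83 + destination terminal 525.40 + duty 12045.54 = 17131.68
Landed cost = invoice 132320.34 + 17131.68 = 149452.02

Total landed cost: GBP 149452.02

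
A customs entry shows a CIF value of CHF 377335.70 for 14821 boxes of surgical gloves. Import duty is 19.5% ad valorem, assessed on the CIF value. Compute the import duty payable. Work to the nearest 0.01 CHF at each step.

Import duty: CHF 73580.46

Import duty = 377335.70 × 19.5% = 73580.46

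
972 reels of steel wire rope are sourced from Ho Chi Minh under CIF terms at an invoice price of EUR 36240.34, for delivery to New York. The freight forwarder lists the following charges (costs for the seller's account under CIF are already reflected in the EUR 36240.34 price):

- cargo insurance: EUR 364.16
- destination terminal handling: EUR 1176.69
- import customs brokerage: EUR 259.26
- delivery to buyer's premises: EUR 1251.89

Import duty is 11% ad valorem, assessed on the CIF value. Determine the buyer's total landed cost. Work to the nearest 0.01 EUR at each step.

Total landed cost: EUR 42914.62

CIF: the seller pays costs through ocean freight and marine insurance to the destination port.
Already in the invoice (seller's account under CIF): insurance — exclude.
The CIF price already equals the CIF value: 36240.34
Import duty = 36240.34 × 11% = 3986.44
Buyer bears: destination terminal 1176.69 + brokerage 259.26 + delivery 1251.89 + duty 3986.44 = 6674.28
Landed cost = invoice 36240.34 + 6674.28 = 42914.62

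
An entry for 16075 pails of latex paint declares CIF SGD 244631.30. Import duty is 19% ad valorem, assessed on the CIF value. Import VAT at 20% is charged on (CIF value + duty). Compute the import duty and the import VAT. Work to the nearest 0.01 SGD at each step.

Import duty = 244631.30 × 19% = 46479.95
VAT base = CIF + duty = 244631.30 + 46479.95 = 291111.25
Import VAT = 291111.25 × 20% = 58222.25

Import duty: SGD 46479.95; import VAT: SGD 58222.25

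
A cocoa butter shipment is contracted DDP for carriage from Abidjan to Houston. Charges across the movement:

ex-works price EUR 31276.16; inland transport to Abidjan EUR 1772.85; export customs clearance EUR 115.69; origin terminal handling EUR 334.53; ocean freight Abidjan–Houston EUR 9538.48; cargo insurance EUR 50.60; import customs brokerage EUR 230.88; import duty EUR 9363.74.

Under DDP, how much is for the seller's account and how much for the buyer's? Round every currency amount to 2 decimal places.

Seller: EUR 52682.93; buyer: EUR 0.00

DDP: the seller bears all costs including import duty.
Seller's account: goods 31276.16 + inland to port 1772.85 + export clearance 115.69 + origin terminal 334.53 + freight 9538.48 + insurance 50.60 + brokerage 230.88 + duty 9363.74 = 52682.93
Buyer's account: 0.00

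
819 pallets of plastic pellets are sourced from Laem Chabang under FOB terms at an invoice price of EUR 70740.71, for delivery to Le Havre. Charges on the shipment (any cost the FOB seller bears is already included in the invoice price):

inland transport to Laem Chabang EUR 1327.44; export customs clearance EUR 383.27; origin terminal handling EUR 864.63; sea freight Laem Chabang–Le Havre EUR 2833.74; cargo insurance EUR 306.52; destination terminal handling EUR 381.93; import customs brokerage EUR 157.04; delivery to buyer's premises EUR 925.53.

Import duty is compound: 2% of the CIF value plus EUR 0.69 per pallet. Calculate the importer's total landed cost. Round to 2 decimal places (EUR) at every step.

Total landed cost: EUR 77388.20

FOB: the seller bears costs until goods are on board at the origin port; the buyer bears freight, insurance and all costs thereafter.
Already in the invoice (seller's account under FOB): inland to port, export clearance, origin terminal — exclude.
CIF value = FOB price + freight + insurance = 70740.71 + 2833.74 + 306.52 = 73880.97
Ad valorem component: 73880.97 × 2% = 1477.62
Specific component: 819 × 0.69 = 565.11
Import duty = 1477.62 + 565.11 = 2042.73
Buyer bears: freight 2833.74 + insurance 306.52 + destination terminal 381.93 + brokerage 157.04 + delivery 925.53 + duty 2042.73 = 6647.49
Landed cost = invoice 70740.71 + 6647.49 = 77388.20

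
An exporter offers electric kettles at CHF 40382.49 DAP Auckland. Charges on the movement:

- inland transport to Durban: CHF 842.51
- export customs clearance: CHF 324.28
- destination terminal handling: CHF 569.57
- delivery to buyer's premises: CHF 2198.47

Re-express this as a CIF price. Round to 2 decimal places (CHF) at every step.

CIF price: CHF 37614.45

Not relevant to the conversion: export clearance, inland to port — on the seller under both DAP and CIF; already in the DAP price and stays in the CIF price.
From DAP to CIF, the seller no longer bears: destination terminal, delivery.
CIF price = 40382.49 − 569.57 − 2198.47 = 37614.45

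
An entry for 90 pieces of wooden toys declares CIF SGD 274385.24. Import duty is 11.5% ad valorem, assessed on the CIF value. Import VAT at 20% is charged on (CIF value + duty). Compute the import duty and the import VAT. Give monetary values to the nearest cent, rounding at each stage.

Import duty: SGD 31554.30; import VAT: SGD 61187.91

Import duty = 274385.24 × 11.5% = 31554.30
VAT base = CIF + duty = 274385.24 + 31554.30 = 305939.54
Import VAT = 305939.54 × 20% = 61187.91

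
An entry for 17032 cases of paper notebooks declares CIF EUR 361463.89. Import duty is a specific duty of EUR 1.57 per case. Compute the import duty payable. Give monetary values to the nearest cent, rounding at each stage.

Import duty: EUR 26740.24

Import duty = 17032 × 1.57 = 26740.24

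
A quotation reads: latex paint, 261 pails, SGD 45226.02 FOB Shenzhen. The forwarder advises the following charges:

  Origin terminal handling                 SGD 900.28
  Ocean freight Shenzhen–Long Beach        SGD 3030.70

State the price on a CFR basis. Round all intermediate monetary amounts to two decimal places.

CFR price: SGD 48256.72

Not relevant to the conversion: origin terminal — on the seller under both FOB and CFR; already in the FOB price and stays in the CFR price.
From FOB to CFR, the seller additionally bears: freight.
CFR price = 45226.02 + 3030.70 = 48256.72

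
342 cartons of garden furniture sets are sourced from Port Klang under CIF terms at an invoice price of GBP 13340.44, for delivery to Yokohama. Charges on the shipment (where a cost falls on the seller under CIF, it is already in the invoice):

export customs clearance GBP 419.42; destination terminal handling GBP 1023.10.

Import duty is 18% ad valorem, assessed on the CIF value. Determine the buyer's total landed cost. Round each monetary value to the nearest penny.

CIF: the seller pays costs through ocean freight and marine insurance to the destination port.
Already in the invoice (seller's account under CIF): export clearance — exclude.
The CIF price already equals the CIF value: 13340.44
Import duty = 13340.44 × 18% = 2401.28
Buyer bears: destination terminal 1023.10 + duty 2401.28 = 3424.38
Landed cost = invoice 13340.44 + 3424.38 = 16764.82

Total landed cost: GBP 16764.82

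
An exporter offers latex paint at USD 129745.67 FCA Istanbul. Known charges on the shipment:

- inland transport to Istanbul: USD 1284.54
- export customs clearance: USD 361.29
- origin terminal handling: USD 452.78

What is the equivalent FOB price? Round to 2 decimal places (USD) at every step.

FOB price: USD 130198.45

Not relevant to the conversion: export clearance, inland to port — on the seller under both FCA and FOB; already in the FCA price and stays in the FOB price.
From FCA to FOB, the seller additionally bears: origin terminal.
FOB price = 129745.67 + 452.78 = 130198.45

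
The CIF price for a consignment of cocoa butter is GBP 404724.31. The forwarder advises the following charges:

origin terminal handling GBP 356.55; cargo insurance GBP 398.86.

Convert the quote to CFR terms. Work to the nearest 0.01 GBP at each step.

CFR price: GBP 404325.45

Not relevant to the conversion: origin terminal — on the seller under both CIF and CFR; already in the CIF price and stays in the CFR price.
From CIF to CFR, the seller no longer bears: insurance.
CFR price = 404724.31 − 398.86 = 404325.45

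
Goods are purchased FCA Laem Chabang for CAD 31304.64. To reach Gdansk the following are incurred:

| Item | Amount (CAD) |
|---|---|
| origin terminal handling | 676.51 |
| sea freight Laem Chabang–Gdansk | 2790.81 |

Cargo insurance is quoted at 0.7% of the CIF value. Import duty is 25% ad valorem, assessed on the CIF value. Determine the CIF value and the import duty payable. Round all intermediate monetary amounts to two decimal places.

CIF value: CAD 35017.08; import duty: CAD 8754.27

Let C be the CIF value. C = FCA price + pre-shipment costs + freight + 0.7% × C
C − 0.7% × C = 31304.64 + 676.51 + 2790.81
0.993 × C = 34771.96
C = 34771.96 / 0.993 = 35017.08
Insurance premium = 0.7% × 35017.08 = 245.12
Import duty = 35017.08 × 25% = 8754.27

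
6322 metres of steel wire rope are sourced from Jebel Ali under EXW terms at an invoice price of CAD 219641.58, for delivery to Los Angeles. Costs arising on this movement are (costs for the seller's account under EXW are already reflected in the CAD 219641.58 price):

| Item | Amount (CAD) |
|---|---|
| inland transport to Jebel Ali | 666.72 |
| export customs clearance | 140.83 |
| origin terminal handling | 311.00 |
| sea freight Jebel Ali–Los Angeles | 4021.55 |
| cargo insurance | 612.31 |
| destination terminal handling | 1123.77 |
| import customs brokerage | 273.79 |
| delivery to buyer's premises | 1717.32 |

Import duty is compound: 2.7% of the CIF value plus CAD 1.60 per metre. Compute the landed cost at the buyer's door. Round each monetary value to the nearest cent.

EXW: the seller makes goods available at their premises; the buyer bears all onward costs.
CIF value = EXW price + inland to port + export clearance + origin terminal + freight + insurance = 219641.58 + 666.72 + 140.83 + 311.00 + 4021.55 + 612.31 = 225393.99
Ad valorem component: 225393.99 × 2.7% = 6085.64
Specific component: 6322 × 1.60 = 10115.20
Import duty = 6085.64 + 10115.20 = 16200.84
Buyer bears: inland to port 666.72 + export clearance 140.83 + origin terminal 311.00 + freight 4021.55 + insurance 612.31 + destination terminal 1123.77 + brokerage 273.79 + delivery 1717.32 + duty 16200.84 = 25068.13
Landed cost = invoice 219641.58 + 25068.13 = 244709.71

Total landed cost: CAD 244709.71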